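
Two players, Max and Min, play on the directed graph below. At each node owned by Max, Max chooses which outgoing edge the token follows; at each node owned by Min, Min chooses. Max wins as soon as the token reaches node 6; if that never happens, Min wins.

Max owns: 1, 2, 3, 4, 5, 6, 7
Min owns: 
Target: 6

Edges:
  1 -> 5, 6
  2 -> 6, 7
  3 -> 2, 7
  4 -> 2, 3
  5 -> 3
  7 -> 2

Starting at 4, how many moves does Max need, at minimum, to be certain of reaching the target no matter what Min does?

2

A0 = {6}
A1: add {1, 2} — 1 (Max) has 1→6; 2 (Max) has 2→6.
A2: add {3, 4, 7} — 3 (Max) has 3→2; 4 (Max) has 4→2; 7 (Max) has 7→2.
4 enters the attractor at level 2, so Max can force the target in 2 moves from there.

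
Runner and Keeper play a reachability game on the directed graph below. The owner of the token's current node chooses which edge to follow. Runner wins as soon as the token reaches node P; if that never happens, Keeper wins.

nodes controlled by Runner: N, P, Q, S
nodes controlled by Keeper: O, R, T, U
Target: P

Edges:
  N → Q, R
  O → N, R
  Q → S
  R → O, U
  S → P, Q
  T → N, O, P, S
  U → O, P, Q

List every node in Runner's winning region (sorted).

N, P, Q, S

A0 = {P}
A1: add {S} — S (Runner) has S→P.
A2: add {Q} — Q (Runner) has Q→S.
A3: add {N} — N (Runner) has N→Q.
A4 = A3; e.g. O (Keeper) can still go to R. Fixed point.
Runner's winning region = {N, P, Q, S}.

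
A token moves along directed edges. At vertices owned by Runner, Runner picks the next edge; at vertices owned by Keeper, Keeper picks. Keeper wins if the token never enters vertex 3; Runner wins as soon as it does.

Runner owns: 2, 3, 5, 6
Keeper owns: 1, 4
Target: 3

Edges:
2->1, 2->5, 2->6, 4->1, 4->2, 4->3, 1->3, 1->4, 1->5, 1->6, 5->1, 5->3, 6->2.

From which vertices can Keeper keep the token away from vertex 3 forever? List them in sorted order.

1, 4

A0 = {3}
A1: add {5} — 5 (Runner) has 5→3.
A2: add {2} — 2 (Runner) has 2→5.
A3: add {6} — 6 (Runner) has 6→2.
A4 = A3; e.g. 1 (Keeper) can still go to 4. Fixed point.
Runner's attractor = {2, 3, 5, 6}; Keeper avoids the target exactly from the complement.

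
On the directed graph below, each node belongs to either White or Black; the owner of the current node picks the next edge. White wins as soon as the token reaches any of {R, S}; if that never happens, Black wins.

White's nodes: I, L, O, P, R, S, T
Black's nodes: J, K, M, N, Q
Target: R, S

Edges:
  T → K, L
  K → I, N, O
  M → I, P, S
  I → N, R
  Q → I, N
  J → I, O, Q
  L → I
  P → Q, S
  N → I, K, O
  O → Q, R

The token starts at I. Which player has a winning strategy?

A0 = {R, S}
A1: add {I, O, P} — I (White) has I→R; O (White) has O→R; P (White) has P→S.
I ∈ A1, so White can force the target.

White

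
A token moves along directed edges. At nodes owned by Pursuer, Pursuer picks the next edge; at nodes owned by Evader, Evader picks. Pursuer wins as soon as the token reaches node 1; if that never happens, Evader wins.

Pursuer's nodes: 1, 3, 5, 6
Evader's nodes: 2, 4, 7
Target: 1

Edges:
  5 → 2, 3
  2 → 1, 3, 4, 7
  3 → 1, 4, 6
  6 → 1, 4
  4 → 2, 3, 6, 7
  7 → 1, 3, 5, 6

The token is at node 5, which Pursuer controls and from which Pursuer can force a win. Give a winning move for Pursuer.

3

A0 = {1}
A1: add {3, 6} — 3 (Pursuer) has 3→1; 6 (Pursuer) has 6→1.
A2: add {5} — 5 (Pursuer) has 5→3.
A3: add {7} — 7 (Evader): all of {1, 3, 5, 6} already in.
A4 = A3; e.g. 2 (Evader) can still go to 4. Fixed point.
From 5, successor 3 is in the attractor (rank 1); the other successor 2 is not.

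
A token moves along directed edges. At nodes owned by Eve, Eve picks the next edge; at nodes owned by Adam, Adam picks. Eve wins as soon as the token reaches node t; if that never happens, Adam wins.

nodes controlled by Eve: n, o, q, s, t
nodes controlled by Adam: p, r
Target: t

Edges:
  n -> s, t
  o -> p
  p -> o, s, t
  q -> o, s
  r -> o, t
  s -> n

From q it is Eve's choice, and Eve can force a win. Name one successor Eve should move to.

A0 = {t}
A1: add {n} — n (Eve) has n→t.
A2: add {s} — s (Eve) has s→n.
A3: add {q} — q (Eve) has q→s.
A4 = A3; e.g. o (Eve) has no edge into A3. Fixed point.
From q, successor s is in the attractor (rank 2); the other successor o is not.

s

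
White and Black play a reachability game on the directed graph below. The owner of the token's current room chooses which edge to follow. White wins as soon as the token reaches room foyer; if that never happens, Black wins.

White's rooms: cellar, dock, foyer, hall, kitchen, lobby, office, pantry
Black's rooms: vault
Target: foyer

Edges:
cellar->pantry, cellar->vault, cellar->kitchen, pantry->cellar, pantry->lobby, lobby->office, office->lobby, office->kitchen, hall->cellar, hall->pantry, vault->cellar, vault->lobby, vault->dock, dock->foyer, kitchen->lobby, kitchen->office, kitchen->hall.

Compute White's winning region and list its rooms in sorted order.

A0 = {foyer}
A1: add {dock} — dock (White) has dock→foyer.
A2 = A1; e.g. cellar (White) has no edge into A1. Fixed point.
White's winning region = {dock, foyer}.

dock, foyer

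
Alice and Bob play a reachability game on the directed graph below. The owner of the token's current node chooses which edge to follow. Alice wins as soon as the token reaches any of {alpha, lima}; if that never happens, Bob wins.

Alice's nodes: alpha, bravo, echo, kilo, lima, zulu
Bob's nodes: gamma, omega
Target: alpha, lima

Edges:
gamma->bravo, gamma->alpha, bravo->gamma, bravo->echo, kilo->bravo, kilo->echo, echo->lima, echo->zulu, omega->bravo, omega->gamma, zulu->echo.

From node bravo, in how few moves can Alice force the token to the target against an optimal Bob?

A0 = {alpha, lima}
A1: add {echo} — echo (Alice) has echo→lima.
A2: add {bravo, kilo, zulu} — bravo (Alice) has bravo→echo; kilo (Alice) has kilo→echo; zulu (Alice) has zulu→echo.
bravo enters the attractor at level 2, so Alice can force the target in 2 moves from there.

2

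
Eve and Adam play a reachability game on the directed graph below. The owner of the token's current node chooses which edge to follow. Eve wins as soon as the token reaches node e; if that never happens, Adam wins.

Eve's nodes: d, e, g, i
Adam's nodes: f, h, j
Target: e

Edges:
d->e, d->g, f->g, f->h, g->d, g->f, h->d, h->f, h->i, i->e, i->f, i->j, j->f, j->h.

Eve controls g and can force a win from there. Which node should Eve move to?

d

A0 = {e}
A1: add {d, i} — d (Eve) has d→e; i (Eve) has i→e.
A2: add {g} — g (Eve) has g→d.
A3 = A2; e.g. f (Adam) can still go to h. Fixed point.
From g, successor d is in the attractor (rank 1); the other successor f is not.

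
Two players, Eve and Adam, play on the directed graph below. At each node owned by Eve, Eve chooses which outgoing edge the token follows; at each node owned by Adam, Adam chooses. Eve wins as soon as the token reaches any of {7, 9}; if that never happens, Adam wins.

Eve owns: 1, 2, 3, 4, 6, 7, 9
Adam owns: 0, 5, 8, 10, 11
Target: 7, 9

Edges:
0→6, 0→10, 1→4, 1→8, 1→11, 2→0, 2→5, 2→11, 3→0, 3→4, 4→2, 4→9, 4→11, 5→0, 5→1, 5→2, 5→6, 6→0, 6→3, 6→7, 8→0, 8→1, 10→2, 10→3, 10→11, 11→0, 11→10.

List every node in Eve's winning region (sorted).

1, 3, 4, 6, 7, 9

A0 = {7, 9}
A1: add {4, 6} — 4 (Eve) has 4→9; 6 (Eve) has 6→7.
A2: add {1, 3} — 1 (Eve) has 1→4; 3 (Eve) has 3→4.
A3 = A2; e.g. 0 (Adam) can still go to 10. Fixed point.
Eve's winning region = {1, 3, 4, 6, 7, 9}.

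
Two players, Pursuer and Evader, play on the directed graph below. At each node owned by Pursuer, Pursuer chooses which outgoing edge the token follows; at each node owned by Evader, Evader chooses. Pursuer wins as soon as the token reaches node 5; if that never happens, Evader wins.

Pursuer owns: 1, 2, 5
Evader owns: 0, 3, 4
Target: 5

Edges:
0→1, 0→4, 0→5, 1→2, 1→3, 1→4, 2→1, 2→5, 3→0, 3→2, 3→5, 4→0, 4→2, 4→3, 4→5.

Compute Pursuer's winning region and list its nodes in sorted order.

A0 = {5}
A1: add {2} — 2 (Pursuer) has 2→5.
A2: add {1} — 1 (Pursuer) has 1→2.
A3 = A2; e.g. 0 (Evader) can still go to 4. Fixed point.
Pursuer's winning region = {1, 2, 5}.

1, 2, 5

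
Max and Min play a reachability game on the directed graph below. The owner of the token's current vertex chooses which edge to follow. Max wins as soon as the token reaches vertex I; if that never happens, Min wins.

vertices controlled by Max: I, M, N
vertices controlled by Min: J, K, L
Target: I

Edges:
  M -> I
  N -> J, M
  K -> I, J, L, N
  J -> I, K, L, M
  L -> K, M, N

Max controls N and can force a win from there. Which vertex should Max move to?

A0 = {I}
A1: add {M} — M (Max) has M→I.
A2: add {N} — N (Max) has N→M.
A3 = A2; e.g. J (Min) can still go to K. Fixed point.
From N, successor M is in the attractor (rank 1); the other successor J is not.

M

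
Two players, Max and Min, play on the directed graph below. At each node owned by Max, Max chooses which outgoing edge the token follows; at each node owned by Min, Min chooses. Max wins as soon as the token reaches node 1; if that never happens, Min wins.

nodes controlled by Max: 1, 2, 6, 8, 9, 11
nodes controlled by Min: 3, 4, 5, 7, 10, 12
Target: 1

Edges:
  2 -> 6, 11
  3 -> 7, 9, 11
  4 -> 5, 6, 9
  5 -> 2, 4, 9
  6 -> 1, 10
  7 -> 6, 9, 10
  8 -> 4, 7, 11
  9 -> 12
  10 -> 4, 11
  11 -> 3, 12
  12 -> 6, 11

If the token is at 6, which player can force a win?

Max

A0 = {1}
A1: add {6} — 6 (Max) has 6→1.
6 ∈ A1, so Max can force the target.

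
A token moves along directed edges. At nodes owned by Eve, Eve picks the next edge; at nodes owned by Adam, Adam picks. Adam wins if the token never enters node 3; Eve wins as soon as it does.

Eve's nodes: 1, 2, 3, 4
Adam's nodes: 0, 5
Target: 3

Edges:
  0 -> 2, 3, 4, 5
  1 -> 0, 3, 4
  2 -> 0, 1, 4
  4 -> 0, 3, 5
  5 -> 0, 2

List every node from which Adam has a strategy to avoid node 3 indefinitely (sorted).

0, 5

A0 = {3}
A1: add {1, 4} — 1 (Eve) has 1→3; 4 (Eve) has 4→3.
A2: add {2} — 2 (Eve) has 2→1.
A3 = A2; e.g. 0 (Adam) can still go to 5. Fixed point.
Eve's attractor = {1, 2, 3, 4}; Adam avoids the target exactly from the complement.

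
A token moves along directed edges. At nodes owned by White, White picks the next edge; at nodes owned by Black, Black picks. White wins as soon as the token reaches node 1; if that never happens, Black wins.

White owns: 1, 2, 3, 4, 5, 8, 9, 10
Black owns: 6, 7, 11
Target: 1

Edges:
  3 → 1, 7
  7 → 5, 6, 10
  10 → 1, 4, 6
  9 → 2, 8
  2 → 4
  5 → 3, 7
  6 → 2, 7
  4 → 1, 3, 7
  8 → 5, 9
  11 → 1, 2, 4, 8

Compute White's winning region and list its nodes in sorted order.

A0 = {1}
A1: add {3, 4, 10} — 3 (White) has 3→1; 4 (White) has 4→1; 10 (White) has 10→1.
A2: add {2, 5} — 2 (White) has 2→4; 5 (White) has 5→3.
A3: add {8, 9} — 8 (White) has 8→5; 9 (White) has 9→2.
A4: add {11} — 11 (Black): all of {1, 2, 4, 8} already in.
A5 = A4; e.g. 6 (Black) can still go to 7. Fixed point.
White's winning region = {1, 2, 3, 4, 5, 8, 9, 10, 11}.

1, 2, 3, 4, 5, 8, 9, 10, 11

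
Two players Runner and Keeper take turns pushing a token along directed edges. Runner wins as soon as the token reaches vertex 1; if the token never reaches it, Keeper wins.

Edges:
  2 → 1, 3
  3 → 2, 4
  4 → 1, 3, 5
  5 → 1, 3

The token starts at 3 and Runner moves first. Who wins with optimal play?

Track states (vertex, player-to-move).
A0 = {(1,Runner), (1,Keeper)}
A1: add {(2,Runner), (4,Runner), (5,Runner)}.
A2: add {(3,Keeper)}.
A3 = A2; e.g. (2,Keeper) stays out. (3,Runner) never enters ⇒ Keeper avoids the target.

Keeper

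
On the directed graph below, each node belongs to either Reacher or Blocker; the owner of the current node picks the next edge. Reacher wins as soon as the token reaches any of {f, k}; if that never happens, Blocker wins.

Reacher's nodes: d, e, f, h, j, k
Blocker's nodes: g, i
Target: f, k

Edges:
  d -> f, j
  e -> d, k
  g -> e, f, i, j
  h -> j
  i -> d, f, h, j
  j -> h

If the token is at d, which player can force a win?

A0 = {f, k}
A1: add {d, e} — d (Reacher) has d→f; e (Reacher) has e→k.
A2 = A1; e.g. g (Blocker) can still go to i. Fixed point.
d ∈ A1, so Reacher can force the target.

Reacher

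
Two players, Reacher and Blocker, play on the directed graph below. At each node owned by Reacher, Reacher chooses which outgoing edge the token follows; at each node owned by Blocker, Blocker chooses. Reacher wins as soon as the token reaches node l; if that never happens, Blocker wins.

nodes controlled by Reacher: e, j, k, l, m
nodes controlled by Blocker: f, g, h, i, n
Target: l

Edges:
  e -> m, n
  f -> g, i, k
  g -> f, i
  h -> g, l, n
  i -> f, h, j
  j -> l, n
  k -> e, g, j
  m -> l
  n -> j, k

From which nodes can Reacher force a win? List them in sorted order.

A0 = {l}
A1: add {j, m} — j (Reacher) has j→l; m (Reacher) has m→l.
A2: add {e, k} — e (Reacher) has e→m; k (Reacher) has k→j.
A3: add {n} — n (Blocker): all of {j, k} already in.
A4 = A3; e.g. f (Blocker) can still go to g. Fixed point.
Reacher's winning region = {e, j, k, l, m, n}.

e, j, k, l, m, n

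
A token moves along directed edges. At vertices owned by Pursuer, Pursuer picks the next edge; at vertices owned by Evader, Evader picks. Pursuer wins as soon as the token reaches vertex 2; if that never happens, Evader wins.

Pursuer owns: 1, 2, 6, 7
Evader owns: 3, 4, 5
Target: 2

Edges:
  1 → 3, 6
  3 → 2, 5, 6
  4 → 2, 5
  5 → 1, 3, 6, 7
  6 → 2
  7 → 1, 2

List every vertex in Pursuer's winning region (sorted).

A0 = {2}
A1: add {6, 7} — 6 (Pursuer) has 6→2; 7 (Pursuer) has 7→2.
A2: add {1} — 1 (Pursuer) has 1→6.
A3 = A2; e.g. 3 (Evader) can still go to 5. Fixed point.
Pursuer's winning region = {1, 2, 6, 7}.

1, 2, 6, 7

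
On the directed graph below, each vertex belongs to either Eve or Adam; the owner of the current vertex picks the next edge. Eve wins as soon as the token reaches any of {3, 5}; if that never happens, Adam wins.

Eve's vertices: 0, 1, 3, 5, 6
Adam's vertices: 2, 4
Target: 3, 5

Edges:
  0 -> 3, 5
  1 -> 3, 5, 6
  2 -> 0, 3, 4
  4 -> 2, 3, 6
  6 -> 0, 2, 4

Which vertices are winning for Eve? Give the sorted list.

A0 = {3, 5}
A1: add {0, 1} — 0 (Eve) has 0→3; 1 (Eve) has 1→3.
A2: add {6} — 6 (Eve) has 6→0.
A3 = A2; e.g. 2 (Adam) can still go to 4. Fixed point.
Eve's winning region = {0, 1, 3, 5, 6}.

0, 1, 3, 5, 6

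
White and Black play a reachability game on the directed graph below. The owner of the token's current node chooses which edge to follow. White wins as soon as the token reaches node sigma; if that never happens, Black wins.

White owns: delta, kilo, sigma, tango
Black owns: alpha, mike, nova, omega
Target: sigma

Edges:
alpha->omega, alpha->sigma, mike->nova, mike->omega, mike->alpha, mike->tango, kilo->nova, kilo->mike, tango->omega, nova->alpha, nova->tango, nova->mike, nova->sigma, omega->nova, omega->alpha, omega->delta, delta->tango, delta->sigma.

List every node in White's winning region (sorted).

delta, sigma

A0 = {sigma}
A1: add {delta} — delta (White) has delta→sigma.
A2 = A1; e.g. nova (Black) can still go to alpha. Fixed point.
White's winning region = {delta, sigma}.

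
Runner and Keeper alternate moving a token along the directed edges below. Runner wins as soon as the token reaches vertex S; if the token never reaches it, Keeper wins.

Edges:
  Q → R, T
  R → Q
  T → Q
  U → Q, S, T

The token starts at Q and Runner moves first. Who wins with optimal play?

Keeper

Track states (vertex, player-to-move).
A0 = {(S,Runner), (S,Keeper)}
A1: add {(U,Runner)}.
A2 = A1; e.g. (Q,Runner) stays out. (Q,Runner) never enters ⇒ Keeper avoids the target.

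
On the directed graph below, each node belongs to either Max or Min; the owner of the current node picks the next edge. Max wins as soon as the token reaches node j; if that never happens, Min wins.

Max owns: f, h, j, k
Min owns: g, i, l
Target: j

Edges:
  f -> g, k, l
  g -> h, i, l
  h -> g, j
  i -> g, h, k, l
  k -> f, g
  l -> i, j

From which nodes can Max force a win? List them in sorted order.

A0 = {j}
A1: add {h} — h (Max) has h→j.
A2 = A1; e.g. f (Max) has no edge into A1. Fixed point.
Max's winning region = {h, j}.

h, j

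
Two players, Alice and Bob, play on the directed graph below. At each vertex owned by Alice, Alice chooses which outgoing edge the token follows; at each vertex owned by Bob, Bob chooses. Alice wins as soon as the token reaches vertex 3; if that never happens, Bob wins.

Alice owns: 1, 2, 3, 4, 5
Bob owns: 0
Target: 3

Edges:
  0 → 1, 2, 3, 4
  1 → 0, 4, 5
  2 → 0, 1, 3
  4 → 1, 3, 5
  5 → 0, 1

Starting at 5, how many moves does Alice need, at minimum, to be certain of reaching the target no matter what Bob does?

A0 = {3}
A1: add {2, 4} — 2 (Alice) has 2→3; 4 (Alice) has 4→3.
A2: add {1} — 1 (Alice) has 1→4.
A3: add {0, 5} — 0 (Bob): all of {1, 2, 3, 4} already in; 5 (Alice) has 5→1.
A3 = all vertices. Fixed point.
5 enters the attractor at level 3, so Alice can force the target in 3 moves from there.

3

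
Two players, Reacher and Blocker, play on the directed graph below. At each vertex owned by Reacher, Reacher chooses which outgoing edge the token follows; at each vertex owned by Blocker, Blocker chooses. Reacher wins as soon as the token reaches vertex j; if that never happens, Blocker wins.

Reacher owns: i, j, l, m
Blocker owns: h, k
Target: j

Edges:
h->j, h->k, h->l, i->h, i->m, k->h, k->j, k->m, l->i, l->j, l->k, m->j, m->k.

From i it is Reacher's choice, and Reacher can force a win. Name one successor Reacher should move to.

m

A0 = {j}
A1: add {l, m} — l (Reacher) has l→j; m (Reacher) has m→j.
A2: add {i} — i (Reacher) has i→m.
A3 = A2; e.g. h (Blocker) can still go to k. Fixed point.
From i, successor m is in the attractor (rank 1); the other successor h is not.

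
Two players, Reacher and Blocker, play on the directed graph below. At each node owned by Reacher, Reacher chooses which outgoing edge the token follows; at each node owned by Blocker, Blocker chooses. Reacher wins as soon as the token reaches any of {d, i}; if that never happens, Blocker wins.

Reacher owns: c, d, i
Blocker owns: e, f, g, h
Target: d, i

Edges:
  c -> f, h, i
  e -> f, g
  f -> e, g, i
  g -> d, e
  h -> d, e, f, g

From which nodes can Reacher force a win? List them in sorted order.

c, d, i

A0 = {d, i}
A1: add {c} — c (Reacher) has c→i.
A2 = A1; e.g. e (Blocker) can still go to f. Fixed point.
Reacher's winning region = {c, d, i}.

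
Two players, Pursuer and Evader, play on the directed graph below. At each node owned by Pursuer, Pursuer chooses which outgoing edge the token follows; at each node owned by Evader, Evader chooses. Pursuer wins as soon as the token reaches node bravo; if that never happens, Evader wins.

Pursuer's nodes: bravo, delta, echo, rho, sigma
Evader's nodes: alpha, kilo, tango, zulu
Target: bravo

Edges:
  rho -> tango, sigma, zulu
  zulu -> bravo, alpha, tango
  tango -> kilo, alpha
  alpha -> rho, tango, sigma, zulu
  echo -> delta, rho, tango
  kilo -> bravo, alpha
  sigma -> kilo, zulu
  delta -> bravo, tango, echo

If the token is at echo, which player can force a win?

A0 = {bravo}
A1: add {delta} — delta (Pursuer) has delta→bravo.
A2: add {echo} — echo (Pursuer) has echo→delta.
A3 = A2; e.g. rho (Pursuer) has no edge into A2. Fixed point.
echo ∈ A2, so Pursuer can force the target.

Pursuer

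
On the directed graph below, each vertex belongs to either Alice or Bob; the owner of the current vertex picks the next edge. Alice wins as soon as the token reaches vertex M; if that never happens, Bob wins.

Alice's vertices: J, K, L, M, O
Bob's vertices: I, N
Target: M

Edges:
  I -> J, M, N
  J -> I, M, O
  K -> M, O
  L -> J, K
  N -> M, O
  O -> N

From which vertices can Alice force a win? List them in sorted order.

A0 = {M}
A1: add {J, K} — J (Alice) has J→M; K (Alice) has K→M.
A2: add {L} — L (Alice) has L→J.
A3 = A2; e.g. I (Bob) can still go to N. Fixed point.
Alice's winning region = {J, K, L, M}.

J, K, L, M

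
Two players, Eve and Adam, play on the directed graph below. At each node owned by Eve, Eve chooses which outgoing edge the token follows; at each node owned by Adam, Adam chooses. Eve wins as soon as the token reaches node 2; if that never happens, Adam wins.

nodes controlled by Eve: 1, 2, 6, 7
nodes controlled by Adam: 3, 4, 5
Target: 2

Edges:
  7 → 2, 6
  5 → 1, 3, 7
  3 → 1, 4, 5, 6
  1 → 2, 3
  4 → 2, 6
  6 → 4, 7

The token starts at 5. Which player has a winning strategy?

A0 = {2}
A1: add {1, 7} — 1 (Eve) has 1→2; 7 (Eve) has 7→2.
A2: add {6} — 6 (Eve) has 6→7.
A3: add {4} — 4 (Adam): all of {2, 6} already in.
A4 = A3; e.g. 3 (Adam) can still go to 5. Fixed point.
5 never enters the attractor, so Adam can avoid the target forever.

Adam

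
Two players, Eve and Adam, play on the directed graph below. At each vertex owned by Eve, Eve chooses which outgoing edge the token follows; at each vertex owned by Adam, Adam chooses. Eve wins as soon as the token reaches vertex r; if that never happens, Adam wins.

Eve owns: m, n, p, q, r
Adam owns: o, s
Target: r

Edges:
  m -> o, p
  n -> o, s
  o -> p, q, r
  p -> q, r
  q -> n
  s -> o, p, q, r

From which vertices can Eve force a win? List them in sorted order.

A0 = {r}
A1: add {p} — p (Eve) has p→r.
A2: add {m} — m (Eve) has m→p.
A3 = A2; e.g. n (Eve) has no edge into A2. Fixed point.
Eve's winning region = {m, p, r}.

m, p, r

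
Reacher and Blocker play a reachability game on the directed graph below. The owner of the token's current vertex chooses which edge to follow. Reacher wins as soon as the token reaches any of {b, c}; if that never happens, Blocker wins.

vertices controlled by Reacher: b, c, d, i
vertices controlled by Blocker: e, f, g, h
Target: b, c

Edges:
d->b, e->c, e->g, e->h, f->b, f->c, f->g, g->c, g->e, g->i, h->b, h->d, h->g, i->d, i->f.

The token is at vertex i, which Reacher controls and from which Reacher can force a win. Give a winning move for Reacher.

d

A0 = {b, c}
A1: add {d} — d (Reacher) has d→b.
A2: add {i} — i (Reacher) has i→d.
A3 = A2; e.g. e (Blocker) can still go to g. Fixed point.
From i, successor d is in the attractor (rank 1); the other successor f is not.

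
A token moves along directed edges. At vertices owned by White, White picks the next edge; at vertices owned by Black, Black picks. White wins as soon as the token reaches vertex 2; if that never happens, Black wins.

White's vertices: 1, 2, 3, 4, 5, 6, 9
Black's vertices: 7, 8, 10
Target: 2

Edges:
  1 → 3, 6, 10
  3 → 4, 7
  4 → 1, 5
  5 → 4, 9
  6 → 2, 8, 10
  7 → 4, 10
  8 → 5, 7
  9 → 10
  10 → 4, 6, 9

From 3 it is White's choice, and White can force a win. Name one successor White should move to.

A0 = {2}
A1: add {6} — 6 (White) has 6→2.
A2: add {1} — 1 (White) has 1→6.
A3: add {4} — 4 (White) has 4→1.
A4: add {3, 5} — 3 (White) has 3→4; 5 (White) has 5→4.
A5 = A4; e.g. 7 (Black) can still go to 10. Fixed point.
From 3, successor 4 is in the attractor (rank 3); the other successor 7 is not.

4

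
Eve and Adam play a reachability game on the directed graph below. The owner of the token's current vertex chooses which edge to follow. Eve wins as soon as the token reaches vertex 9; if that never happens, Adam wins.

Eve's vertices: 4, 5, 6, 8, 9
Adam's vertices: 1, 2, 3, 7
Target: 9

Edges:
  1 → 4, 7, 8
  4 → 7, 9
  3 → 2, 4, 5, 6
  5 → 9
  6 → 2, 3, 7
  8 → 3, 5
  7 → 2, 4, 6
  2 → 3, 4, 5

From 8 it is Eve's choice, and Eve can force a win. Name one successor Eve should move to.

5

A0 = {9}
A1: add {4, 5} — 4 (Eve) has 4→9; 5 (Eve) has 5→9.
A2: add {8} — 8 (Eve) has 8→5.
A3 = A2; e.g. 1 (Adam) can still go to 7. Fixed point.
From 8, successor 5 is in the attractor (rank 1); the other successor 3 is not.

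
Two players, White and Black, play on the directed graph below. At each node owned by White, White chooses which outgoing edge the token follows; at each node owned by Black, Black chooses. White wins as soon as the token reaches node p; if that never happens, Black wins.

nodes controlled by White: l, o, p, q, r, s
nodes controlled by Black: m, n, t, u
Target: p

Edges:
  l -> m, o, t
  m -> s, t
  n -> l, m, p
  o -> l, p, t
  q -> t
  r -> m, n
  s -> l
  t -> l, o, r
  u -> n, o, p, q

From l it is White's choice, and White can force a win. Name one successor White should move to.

o

A0 = {p}
A1: add {o} — o (White) has o→p.
A2: add {l} — l (White) has l→o.
A3: add {s} — s (White) has s→l.
A4 = A3; e.g. m (Black) can still go to t. Fixed point.
From l, successor o is in the attractor (rank 1); the other successors m, t are not.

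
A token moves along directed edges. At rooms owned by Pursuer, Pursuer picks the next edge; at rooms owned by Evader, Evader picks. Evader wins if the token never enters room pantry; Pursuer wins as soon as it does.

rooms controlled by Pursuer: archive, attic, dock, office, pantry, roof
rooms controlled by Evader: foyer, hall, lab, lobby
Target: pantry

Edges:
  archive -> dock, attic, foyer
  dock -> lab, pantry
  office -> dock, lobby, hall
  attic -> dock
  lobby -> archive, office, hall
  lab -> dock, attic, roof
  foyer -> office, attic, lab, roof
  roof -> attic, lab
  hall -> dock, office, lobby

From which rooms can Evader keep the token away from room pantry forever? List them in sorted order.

A0 = {pantry}
A1: add {dock} — dock (Pursuer) has dock→pantry.
A2: add {archive, attic, office} — archive (Pursuer) has archive→dock; office (Pursuer) has office→dock; attic (Pursuer) has attic→dock.
A3: add {roof} — roof (Pursuer) has roof→attic.
A4: add {lab} — lab (Evader): all of {dock, attic, roof} already in.
A5: add {foyer} — foyer (Evader): all of {office, attic, lab, roof} already in.
A6 = A5; e.g. lobby (Evader) can still go to hall. Fixed point.
Pursuer's attractor = {archive, attic, dock, foyer, lab, office, pantry, roof}; Evader avoids the target exactly from the complement.

hall, lobby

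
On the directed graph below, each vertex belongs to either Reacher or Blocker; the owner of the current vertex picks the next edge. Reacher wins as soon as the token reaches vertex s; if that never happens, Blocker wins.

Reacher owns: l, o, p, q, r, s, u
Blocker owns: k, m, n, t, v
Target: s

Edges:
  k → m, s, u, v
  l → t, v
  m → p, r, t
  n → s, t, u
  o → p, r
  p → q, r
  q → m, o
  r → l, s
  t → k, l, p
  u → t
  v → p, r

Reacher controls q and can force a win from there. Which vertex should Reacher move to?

A0 = {s}
A1: add {r} — r (Reacher) has r→s.
A2: add {o, p} — o (Reacher) has o→r; p (Reacher) has p→r.
A3: add {q, v} — q (Reacher) has q→o; v (Blocker): all of {p, r} already in.
A4: add {l} — l (Reacher) has l→v.
A5 = A4; e.g. k (Blocker) can still go to m. Fixed point.
From q, successor o is in the attractor (rank 2); the other successor m is not.

o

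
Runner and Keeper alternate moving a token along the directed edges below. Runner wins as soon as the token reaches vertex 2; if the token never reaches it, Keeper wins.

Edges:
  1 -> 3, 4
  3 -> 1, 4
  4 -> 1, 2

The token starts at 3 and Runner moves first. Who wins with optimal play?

Keeper

Track states (vertex, player-to-move).
A0 = {(2,Runner), (2,Keeper)}
A1: add {(4,Runner)}.
A2 = A1; e.g. (1,Runner) stays out. (3,Runner) never enters ⇒ Keeper avoids the target.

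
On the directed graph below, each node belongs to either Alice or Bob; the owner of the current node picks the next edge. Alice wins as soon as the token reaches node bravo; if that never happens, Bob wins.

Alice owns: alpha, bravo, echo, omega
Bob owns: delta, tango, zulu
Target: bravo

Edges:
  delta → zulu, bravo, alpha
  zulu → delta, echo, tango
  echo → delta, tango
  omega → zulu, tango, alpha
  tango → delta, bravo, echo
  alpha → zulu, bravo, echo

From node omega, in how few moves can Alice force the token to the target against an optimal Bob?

2

A0 = {bravo}
A1: add {alpha} — alpha (Alice) has alpha→bravo.
A2: add {omega} — omega (Alice) has omega→alpha.
A3 = A2; e.g. delta (Bob) can still go to zulu. Fixed point.
omega enters the attractor at level 2, so Alice can force the target in 2 moves from there.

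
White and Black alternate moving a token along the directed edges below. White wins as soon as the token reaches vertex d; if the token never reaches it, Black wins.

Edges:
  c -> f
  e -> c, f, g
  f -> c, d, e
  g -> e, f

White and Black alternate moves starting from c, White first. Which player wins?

Black

Track states (vertex, player-to-move).
A0 = {(d,White), (d,Black)}
A1: add {(f,White)}.
A2: add {(c,Black)}.
A3: add {(e,White)}.
A4: add {(g,Black)}.
A5 = A4; e.g. (c,White) stays out. (c,White) never enters ⇒ Black avoids the target.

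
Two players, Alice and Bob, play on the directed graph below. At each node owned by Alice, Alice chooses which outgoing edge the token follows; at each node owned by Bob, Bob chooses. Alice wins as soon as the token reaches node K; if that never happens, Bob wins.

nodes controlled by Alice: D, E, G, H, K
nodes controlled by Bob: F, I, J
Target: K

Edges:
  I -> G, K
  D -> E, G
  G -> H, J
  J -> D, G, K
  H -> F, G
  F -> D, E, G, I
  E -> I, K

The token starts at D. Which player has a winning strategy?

Alice

A0 = {K}
A1: add {E} — E (Alice) has E→K.
A2: add {D} — D (Alice) has D→E.
A3 = A2; e.g. F (Bob) can still go to G. Fixed point.
D ∈ A2, so Alice can force the target.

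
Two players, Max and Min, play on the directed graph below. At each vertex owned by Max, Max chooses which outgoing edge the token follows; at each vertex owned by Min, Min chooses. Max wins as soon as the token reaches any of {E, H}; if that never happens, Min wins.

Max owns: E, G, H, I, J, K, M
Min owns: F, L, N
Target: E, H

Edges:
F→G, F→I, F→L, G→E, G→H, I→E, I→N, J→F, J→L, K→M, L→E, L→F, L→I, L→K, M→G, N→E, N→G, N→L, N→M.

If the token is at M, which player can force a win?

Max

A0 = {E, H}
A1: add {G, I} — G (Max) has G→E; I (Max) has I→E.
A2: add {M} — M (Max) has M→G.
M ∈ A2, so Max can force the target.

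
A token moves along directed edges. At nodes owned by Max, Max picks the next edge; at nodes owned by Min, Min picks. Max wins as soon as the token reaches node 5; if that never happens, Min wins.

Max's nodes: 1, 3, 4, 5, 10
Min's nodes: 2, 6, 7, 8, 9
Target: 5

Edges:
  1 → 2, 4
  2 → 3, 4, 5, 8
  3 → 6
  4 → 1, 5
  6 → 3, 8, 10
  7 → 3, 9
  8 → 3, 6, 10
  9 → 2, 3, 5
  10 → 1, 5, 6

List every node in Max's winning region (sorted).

1, 4, 5, 10

A0 = {5}
A1: add {4, 10} — 4 (Max) has 4→5; 10 (Max) has 10→5.
A2: add {1} — 1 (Max) has 1→4.
A3 = A2; e.g. 2 (Min) can still go to 3. Fixed point.
Max's winning region = {1, 4, 5, 10}.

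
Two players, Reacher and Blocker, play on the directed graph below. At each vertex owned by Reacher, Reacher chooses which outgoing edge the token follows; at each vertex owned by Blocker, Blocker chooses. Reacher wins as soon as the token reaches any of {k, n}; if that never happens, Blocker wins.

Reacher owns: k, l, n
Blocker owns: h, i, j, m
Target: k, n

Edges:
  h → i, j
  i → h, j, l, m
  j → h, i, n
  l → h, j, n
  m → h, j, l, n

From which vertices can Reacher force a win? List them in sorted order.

A0 = {k, n}
A1: add {l} — l (Reacher) has l→n.
A2 = A1; e.g. h (Blocker) can still go to i. Fixed point.
Reacher's winning region = {k, l, n}.

k, l, n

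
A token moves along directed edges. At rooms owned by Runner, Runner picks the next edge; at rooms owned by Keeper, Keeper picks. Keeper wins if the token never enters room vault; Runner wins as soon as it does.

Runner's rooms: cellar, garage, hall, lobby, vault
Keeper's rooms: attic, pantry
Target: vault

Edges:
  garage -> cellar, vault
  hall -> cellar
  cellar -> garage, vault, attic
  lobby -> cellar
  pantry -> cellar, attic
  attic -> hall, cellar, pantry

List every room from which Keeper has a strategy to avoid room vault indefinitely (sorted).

A0 = {vault}
A1: add {cellar, garage} — garage (Runner) has garage→vault; cellar (Runner) has cellar→vault.
A2: add {hall, lobby} — hall (Runner) has hall→cellar; lobby (Runner) has lobby→cellar.
A3 = A2; e.g. pantry (Keeper) can still go to attic. Fixed point.
Runner's attractor = {cellar, garage, hall, lobby, vault}; Keeper avoids the target exactly from the complement.

attic, pantry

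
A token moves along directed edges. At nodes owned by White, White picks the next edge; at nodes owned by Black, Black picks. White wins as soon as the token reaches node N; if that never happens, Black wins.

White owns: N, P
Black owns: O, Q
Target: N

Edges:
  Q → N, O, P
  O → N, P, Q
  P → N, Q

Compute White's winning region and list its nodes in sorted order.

A0 = {N}
A1: add {P} — P (White) has P→N.
A2 = A1; e.g. O (Black) can still go to Q. Fixed point.
White's winning region = {N, P}.

N, P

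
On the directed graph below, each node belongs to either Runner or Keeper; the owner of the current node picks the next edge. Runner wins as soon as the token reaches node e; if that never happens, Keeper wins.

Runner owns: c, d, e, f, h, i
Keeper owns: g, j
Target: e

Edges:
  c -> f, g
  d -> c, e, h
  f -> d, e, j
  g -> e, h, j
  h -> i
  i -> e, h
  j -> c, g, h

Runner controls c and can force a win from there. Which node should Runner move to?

f

A0 = {e}
A1: add {d, f, i} — d (Runner) has d→e; f (Runner) has f→e; i (Runner) has i→e.
A2: add {c, h} — c (Runner) has c→f; h (Runner) has h→i.
A3 = A2; e.g. g (Keeper) can still go to j. Fixed point.
From c, successor f is in the attractor (rank 1); the other successor g is not.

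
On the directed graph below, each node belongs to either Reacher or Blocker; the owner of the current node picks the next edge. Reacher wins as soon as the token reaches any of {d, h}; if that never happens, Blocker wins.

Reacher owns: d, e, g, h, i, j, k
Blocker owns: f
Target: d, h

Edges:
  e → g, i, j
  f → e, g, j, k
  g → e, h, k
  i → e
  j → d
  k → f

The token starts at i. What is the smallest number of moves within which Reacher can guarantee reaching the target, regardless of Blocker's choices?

3

A0 = {d, h}
A1: add {g, j} — g (Reacher) has g→h; j (Reacher) has j→d.
A2: add {e} — e (Reacher) has e→g.
A3: add {i} — i (Reacher) has i→e.
A4 = A3; e.g. f (Blocker) can still go to k. Fixed point.
i enters the attractor at level 3, so Reacher can force the target in 3 moves from there.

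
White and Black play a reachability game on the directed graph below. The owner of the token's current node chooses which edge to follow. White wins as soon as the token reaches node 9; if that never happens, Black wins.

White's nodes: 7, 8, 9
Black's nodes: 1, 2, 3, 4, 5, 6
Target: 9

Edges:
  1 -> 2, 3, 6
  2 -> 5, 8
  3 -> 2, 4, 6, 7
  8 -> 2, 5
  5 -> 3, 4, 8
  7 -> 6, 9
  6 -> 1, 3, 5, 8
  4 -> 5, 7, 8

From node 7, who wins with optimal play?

A0 = {9}
A1: add {7} — 7 (White) has 7→9.
A2 = A1; e.g. 1 (Black) can still go to 2. Fixed point.
7 ∈ A1, so White can force the target.

White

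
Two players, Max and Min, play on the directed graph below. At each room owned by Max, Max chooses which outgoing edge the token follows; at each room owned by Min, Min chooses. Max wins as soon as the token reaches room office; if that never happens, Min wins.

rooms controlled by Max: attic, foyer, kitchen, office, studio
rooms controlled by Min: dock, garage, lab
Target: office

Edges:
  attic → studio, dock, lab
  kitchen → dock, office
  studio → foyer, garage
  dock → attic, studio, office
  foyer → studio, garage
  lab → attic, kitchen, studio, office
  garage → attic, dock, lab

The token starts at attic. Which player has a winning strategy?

Min

A0 = {office}
A1: add {kitchen} — kitchen (Max) has kitchen→office.
A2 = A1; e.g. attic (Max) has no edge into A1. Fixed point.
attic never enters the attractor, so Min can avoid the target forever.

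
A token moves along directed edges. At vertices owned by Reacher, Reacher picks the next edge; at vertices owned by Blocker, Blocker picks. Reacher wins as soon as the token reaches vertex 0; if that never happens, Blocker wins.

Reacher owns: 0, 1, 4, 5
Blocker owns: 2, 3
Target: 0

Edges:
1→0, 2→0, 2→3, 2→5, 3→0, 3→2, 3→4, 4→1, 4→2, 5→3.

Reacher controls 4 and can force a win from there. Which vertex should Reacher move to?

A0 = {0}
A1: add {1} — 1 (Reacher) has 1→0.
A2: add {4} — 4 (Reacher) has 4→1.
A3 = A2; e.g. 2 (Blocker) can still go to 3. Fixed point.
From 4, successor 1 is in the attractor (rank 1); the other successor 2 is not.

1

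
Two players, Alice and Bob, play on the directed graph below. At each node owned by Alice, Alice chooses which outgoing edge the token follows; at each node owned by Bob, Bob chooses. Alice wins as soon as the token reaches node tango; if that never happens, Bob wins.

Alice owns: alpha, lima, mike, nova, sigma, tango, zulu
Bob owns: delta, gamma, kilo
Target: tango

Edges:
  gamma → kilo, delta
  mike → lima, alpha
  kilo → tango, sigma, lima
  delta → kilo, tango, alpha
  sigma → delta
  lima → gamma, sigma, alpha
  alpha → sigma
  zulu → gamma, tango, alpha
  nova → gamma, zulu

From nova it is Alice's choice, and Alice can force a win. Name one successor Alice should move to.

A0 = {tango}
A1: add {zulu} — zulu (Alice) has zulu→tango.
A2: add {nova} — nova (Alice) has nova→zulu.
A3 = A2; e.g. gamma (Bob) can still go to kilo. Fixed point.
From nova, successor zulu is in the attractor (rank 1); the other successor gamma is not.

zulu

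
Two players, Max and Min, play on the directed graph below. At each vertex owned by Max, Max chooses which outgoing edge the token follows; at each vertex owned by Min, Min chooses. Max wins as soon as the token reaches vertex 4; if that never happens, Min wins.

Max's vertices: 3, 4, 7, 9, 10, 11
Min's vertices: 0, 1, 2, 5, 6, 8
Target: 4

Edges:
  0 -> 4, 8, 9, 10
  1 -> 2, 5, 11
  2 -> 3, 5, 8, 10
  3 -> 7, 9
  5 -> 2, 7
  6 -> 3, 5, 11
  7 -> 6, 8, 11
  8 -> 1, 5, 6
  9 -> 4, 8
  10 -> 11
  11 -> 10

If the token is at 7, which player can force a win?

Min

A0 = {4}
A1: add {9} — 9 (Max) has 9→4.
A2: add {3} — 3 (Max) has 3→9.
A3 = A2; e.g. 0 (Min) can still go to 8. Fixed point.
7 never enters the attractor, so Min can avoid the target forever.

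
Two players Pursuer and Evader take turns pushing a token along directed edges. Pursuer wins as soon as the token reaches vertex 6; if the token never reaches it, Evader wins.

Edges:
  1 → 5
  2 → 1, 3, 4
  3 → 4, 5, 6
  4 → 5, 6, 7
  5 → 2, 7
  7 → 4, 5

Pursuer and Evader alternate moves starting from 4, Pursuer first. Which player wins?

Track states (vertex, player-to-move).
A0 = {(6,Pursuer), (6,Evader)}
A1: add {(3,Pursuer), (4,Pursuer)}.
(4,Pursuer) ∈ A1 ⇒ Pursuer forces the target.

Pursuer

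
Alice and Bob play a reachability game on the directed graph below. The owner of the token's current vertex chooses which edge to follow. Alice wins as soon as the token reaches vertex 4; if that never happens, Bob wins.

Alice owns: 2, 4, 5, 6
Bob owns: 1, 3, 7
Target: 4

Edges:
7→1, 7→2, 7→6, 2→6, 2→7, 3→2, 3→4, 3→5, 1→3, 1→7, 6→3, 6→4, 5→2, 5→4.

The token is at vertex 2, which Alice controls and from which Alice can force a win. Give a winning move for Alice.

6

A0 = {4}
A1: add {5, 6} — 5 (Alice) has 5→4; 6 (Alice) has 6→4.
A2: add {2} — 2 (Alice) has 2→6.
A3: add {3} — 3 (Bob): all of {2, 4, 5} already in.
A4 = A3; e.g. 1 (Bob) can still go to 7. Fixed point.
From 2, successor 6 is in the attractor (rank 1); the other successor 7 is not.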